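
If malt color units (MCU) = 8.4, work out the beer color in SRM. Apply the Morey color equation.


SRM = 1.4922 · MCU^0.6859
SRM = 1.4922 · 8.4^0.6859

6.4238 SRM


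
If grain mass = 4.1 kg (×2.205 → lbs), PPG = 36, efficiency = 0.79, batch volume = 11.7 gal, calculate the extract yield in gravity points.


points = lbs × PPG × eff / vol
lbs = 4.1 × 2.205 = 9.0405
points = 9.0405 × 36 × 0.79 / 11.7

21.9754 points


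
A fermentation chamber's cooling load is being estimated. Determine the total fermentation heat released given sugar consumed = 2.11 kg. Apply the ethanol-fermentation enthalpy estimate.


Q = m_sugar · 590 kJ/kg
Q = 2.11 · 590

1244.9000 kJ


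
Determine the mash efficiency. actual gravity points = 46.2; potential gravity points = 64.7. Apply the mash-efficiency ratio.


efficiency = actual / potential × 100
efficiency = 46.2 / 64.7 × 100

71.4065 %


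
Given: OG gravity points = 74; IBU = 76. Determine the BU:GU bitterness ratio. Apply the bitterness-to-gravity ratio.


BU:GU = IBU / OG_points
BU:GU = 76 / 74

1.0270


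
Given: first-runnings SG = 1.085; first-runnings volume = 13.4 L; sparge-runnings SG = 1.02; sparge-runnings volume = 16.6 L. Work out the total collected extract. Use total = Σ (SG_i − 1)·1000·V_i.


first = (1.085 − 1)·1000·13.4 = 1139.0000
sparge = (1.02 − 1)·1000·16.6 = 332.0000
total = 1139.0000 + 332.0000

1471.0000 gravity·L


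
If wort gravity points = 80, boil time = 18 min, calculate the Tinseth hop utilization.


U = 1.65·0.000125^(GP/1000) · (1 − e^(−0.04·t))/4.15
bigness = 1.65·0.000125^(80/1000) = 0.8040
boil_factor = (1 − e^(−0.04·18))/4.15 = 0.1237
U = 0.8040 · 0.1237

0.0994


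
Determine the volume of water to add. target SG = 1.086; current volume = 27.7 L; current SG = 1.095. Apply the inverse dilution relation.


V_water = V·((SG_curr − 1)/(SG_target − 1) − 1)
V_water = 27.7·((1.095 − 1)/(1.086 − 1) − 1)

2.8988 L


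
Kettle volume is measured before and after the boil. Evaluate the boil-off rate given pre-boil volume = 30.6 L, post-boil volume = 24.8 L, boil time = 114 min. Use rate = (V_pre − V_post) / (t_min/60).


rate = (30.6 − 24.8) / (114/60)

3.0526 L/hr


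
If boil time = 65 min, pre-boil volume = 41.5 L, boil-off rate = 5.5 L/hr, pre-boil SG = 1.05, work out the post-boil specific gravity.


V_post = V_pre − rate·(t/60);  SG_post = 1 + (SG_pre−1)·V_pre/V_post
V_post = 41.5 − 5.5·(65/60) = 35.5417
SG_post = 1 + (1.05 − 1)·41.5/35.5417

1.0584


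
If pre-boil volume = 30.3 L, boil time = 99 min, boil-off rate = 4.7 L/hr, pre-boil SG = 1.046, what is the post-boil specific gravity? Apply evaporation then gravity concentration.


V_post = V_pre − rate·(t/60);  SG_post = 1 + (SG_pre−1)·V_pre/V_post
V_post = 30.3 − 4.7·(99/60) = 22.5450
SG_post = 1 + (1.046 − 1)·30.3/22.5450

1.0618


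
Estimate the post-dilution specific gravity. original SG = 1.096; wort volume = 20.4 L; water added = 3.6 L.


SG_new = 1 + (SG_old − 1)·V_old/(V_old + V_water)
pts = (1.096 − 1)·1000·20.4/(20.4 + 3.6) = 81.6000
SG_new = 1 + 81.6000/1000

1.0816


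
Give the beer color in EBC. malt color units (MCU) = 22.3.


SRM = 1.4922·MCU^0.6859;  EBC = SRM·1.97
SRM = 1.4922·22.3^0.6859 = 12.5496
EBC = 12.5496·1.97

24.7227 EBC


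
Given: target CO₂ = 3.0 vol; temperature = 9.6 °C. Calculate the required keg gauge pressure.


psi = vols/(0.01821 + 0.09011·e^(−0.04·T)) − 14.695
psi = 3.0/(0.01821 + 0.09011·e^(−0.04·9.6)) − 14.695

22.9997 psi


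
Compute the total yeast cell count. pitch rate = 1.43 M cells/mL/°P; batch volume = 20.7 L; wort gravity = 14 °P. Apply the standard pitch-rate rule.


cells (billions) = rate · V_L · °P
cells = 1.43 · 20.7 · 14

414.4140 billion cells


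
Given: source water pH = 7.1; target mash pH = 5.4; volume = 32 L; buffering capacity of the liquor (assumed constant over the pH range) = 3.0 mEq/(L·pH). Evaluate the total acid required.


acid = buffering capacity · (pH_source − pH_target) · V
acid = 3.0 · (7.1 − 5.4) · 32

163.2000 mEq


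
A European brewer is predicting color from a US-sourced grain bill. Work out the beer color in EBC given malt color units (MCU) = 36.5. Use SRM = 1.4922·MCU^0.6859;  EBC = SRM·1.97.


SRM = 1.4922·36.5^0.6859 = 17.5956
EBC = 17.5956·1.97

34.6633 EBC


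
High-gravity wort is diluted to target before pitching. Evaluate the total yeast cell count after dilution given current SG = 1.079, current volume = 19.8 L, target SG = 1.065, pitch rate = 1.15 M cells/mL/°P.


V_w = V·((SG_c−1)/(SG_t−1)−1);  °P = 259 − 259/SG_t;  cells = rate·(V+V_w)·°P
V_w = 19.8·((1.079−1)/(1.065−1)−1) = 4.2646
V_final = 19.8 + 4.2646 = 24.0646
°P = 259 − 259/1.065 = 15.8075
cells = 1.15·24.0646·15.8075

437.4619 billion cells


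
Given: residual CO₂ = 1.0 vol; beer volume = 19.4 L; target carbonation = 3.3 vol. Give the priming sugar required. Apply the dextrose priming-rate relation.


sugar = (target − residual)·4.0·V
sugar = (3.3 − 1.0)·4.0·19.4

178.4800 g


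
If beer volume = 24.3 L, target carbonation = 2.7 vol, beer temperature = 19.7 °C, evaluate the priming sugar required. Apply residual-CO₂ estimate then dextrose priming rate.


residual = 14.695·(0.01821 + 0.09011·e^(−0.04·T));  sugar = (target − residual)·4.0·V
residual = 14.695·(0.01821 + 0.09011·e^(−0.04·19.7)) = 0.8698
sugar = (2.7 − 0.8698)·4.0·24.3

177.8988 g


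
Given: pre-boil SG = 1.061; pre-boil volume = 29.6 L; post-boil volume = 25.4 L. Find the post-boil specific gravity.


SG_post = 1 + (SG_pre − 1)·V_pre/V_post
pts_pre = (1.061 − 1)·1000 = 61.0000
pts_post = 61.0000·29.6/25.4 = 71.0866
SG_post = 1 + 71.0866/1000

1.0711


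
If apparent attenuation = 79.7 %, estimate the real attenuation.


RA = AA · 0.8192
RA = 79.7 · 0.8192

65.2902 %


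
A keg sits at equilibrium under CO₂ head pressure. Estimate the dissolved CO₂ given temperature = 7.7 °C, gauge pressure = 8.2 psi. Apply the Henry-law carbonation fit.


vols = (P + 14.695)·(0.01821 + 0.09011·e^(−0.04·T))
vols = (8.2 + 14.695)·(0.01821 + 0.09011·e^(−0.04·7.7))

1.9331 volumes


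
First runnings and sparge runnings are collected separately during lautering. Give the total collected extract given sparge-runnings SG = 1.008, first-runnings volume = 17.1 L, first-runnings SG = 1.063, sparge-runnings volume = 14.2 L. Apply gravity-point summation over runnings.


total = Σ (SG_i − 1)·1000·V_i
first = (1.063 − 1)·1000·17.1 = 1077.3000
sparge = (1.008 − 1)·1000·14.2 = 113.6000
total = 1077.3000 + 113.6000

1190.9000 gravity·L


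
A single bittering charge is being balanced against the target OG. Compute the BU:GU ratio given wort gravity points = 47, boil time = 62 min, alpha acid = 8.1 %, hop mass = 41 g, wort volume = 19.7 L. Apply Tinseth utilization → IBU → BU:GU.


U = 1.65·0.000125^(GP/1000)·(1−e^(−0.04t))/4.15;  IBU = (α/100)·m·U·1000/V;  BU:GU = IBU/GP
U = 1.65·0.000125^(47/1000)·(1−e^(−0.04·62))/4.15 = 0.2388
IBU = (8.1/100)·41·0.2388·1000/19.7 = 40.2541
BU:GU = 40.2541/47

0.8565


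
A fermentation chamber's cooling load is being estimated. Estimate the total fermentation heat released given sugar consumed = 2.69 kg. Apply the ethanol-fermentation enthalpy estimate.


Q = m_sugar · 590 kJ/kg
Q = 2.69 · 590

1587.1000 kJ


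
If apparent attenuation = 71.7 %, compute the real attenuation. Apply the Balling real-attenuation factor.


RA = AA · 0.8192
RA = 71.7 · 0.8192

58.7366 %


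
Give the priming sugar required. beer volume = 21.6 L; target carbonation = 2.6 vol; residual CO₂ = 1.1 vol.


sugar = (target − residual)·4.0·V
sugar = (2.6 − 1.1)·4.0·21.6

129.6000 g


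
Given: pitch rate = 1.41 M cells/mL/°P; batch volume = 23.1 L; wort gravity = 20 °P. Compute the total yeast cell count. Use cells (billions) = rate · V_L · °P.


cells = 1.41 · 23.1 · 20

651.4200 billion cells


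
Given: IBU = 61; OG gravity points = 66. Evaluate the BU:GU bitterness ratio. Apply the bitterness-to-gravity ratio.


BU:GU = IBU / OG_points
BU:GU = 61 / 66

0.9242


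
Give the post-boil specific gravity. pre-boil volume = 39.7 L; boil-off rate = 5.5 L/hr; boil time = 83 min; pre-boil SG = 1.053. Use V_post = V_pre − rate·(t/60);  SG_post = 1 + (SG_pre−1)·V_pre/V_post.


V_post = 39.7 − 5.5·(83/60) = 32.0917
SG_post = 1 + (1.053 − 1)·39.7/32.0917

1.0656


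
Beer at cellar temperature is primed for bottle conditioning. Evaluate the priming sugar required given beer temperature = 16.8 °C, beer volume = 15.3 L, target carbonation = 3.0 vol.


residual = 14.695·(0.01821 + 0.09011·e^(−0.04·T));  sugar = (target − residual)·4.0·V
residual = 14.695·(0.01821 + 0.09011·e^(−0.04·16.8)) = 0.9438
sugar = (3.0 − 0.9438)·4.0·15.3

125.8376 g


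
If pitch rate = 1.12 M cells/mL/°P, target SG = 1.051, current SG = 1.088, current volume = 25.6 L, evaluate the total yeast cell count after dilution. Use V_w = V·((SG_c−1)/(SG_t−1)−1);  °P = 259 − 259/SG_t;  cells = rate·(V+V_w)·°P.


V_w = 25.6·((1.088−1)/(1.051−1)−1) = 18.5725
V_final = 25.6 + 18.5725 = 44.1725
°P = 259 − 259/1.051 = 12.5680
cells = 1.12·44.1725·12.5680

621.7814 billion cells


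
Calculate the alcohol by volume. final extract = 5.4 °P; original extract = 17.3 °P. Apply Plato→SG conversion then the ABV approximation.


SG = 259/(259 − P);  ABV = (OG − FG)·131.25
OG = 259/(259 − 17.3) = 1.0716
FG = 259/(259 − 5.4) = 1.0213
ABV = (1.0716 − 1.0213)·131.25

6.5996 % ABV


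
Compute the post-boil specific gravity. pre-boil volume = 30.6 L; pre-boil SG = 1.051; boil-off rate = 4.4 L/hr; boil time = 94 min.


V_post = V_pre − rate·(t/60);  SG_post = 1 + (SG_pre−1)·V_pre/V_post
V_post = 30.6 − 4.4·(94/60) = 23.7067
SG_post = 1 + (1.051 − 1)·30.6/23.7067

1.0658


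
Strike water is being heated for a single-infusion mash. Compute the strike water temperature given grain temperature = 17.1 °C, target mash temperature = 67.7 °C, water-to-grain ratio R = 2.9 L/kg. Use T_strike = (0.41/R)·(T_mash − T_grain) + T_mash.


T_strike = (0.41/2.9)·(67.7 − 17.1) + 67.7

74.8538 °C


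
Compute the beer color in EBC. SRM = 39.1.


EBC = SRM · 1.97
EBC = 39.1 · 1.97

77.0270 EBC


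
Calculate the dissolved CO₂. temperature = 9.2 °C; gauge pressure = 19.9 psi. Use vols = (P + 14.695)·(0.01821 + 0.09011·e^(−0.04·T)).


vols = (19.9 + 14.695)·(0.01821 + 0.09011·e^(−0.04·9.2))

2.7876 volumes


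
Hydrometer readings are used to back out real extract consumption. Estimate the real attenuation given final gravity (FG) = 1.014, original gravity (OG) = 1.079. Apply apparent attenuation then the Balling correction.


AA = (OG−FG)/(OG−1)·100;  RA = AA·0.8192
AA = (1.079 − 1.014)/(1.079 − 1)·100 = 82.2785
RA = 82.2785·0.8192

67.4025 %


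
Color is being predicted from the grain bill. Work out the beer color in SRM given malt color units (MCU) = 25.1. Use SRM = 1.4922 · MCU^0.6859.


SRM = 1.4922 · 25.1^0.6859

13.6102 SRM


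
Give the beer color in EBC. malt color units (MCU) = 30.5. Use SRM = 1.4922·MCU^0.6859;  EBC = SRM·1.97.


SRM = 1.4922·30.5^0.6859 = 15.5564
EBC = 15.5564·1.97

30.6461 EBC


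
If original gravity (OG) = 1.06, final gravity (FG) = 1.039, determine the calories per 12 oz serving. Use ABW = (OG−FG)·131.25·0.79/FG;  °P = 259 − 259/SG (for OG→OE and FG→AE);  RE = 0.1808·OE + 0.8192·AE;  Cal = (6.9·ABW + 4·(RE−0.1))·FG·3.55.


ABW = (1.06 − 1.039)·131.25·0.79/1.039 = 2.0957
OE = 259 − 259/1.06 = 14.6604 °P
AE = 259 − 259/1.039 = 9.7218 °P
RE = 0.1808·14.6604 + 0.8192·9.7218 = 10.6147 °P
Cal = (6.9·2.0957 + 4·(10.6147−0.1))·1.039·3.55

208.4686 kcal


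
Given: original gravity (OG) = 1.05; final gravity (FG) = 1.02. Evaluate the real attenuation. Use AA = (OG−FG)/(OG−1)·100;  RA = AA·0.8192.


AA = (1.05 − 1.02)/(1.05 − 1)·100 = 60.0000
RA = 60.0000·0.8192

49.1520 %


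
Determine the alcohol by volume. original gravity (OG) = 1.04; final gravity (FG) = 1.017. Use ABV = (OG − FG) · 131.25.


ABV = (1.04 − 1.017) · 131.25

3.0188 % ABV


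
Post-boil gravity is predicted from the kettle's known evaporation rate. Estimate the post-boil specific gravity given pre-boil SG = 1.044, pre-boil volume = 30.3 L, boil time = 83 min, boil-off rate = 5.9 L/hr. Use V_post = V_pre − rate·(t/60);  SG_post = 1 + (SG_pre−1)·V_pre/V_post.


V_post = 30.3 − 5.9·(83/60) = 22.1383
SG_post = 1 + (1.044 − 1)·30.3/22.1383

1.0602


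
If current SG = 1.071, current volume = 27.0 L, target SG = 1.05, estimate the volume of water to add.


V_water = V·((SG_curr − 1)/(SG_target − 1) − 1)
V_water = 27.0·((1.071 − 1)/(1.05 − 1) − 1)

11.3400 L


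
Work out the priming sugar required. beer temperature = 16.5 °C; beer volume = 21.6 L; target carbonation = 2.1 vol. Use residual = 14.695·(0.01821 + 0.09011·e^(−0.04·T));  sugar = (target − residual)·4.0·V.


residual = 14.695·(0.01821 + 0.09011·e^(−0.04·16.5)) = 0.9520
sugar = (2.1 − 0.9520)·4.0·21.6

99.1878 g


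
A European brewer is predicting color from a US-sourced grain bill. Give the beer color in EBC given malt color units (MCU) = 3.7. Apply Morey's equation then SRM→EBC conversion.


SRM = 1.4922·MCU^0.6859;  EBC = SRM·1.97
SRM = 1.4922·3.7^0.6859 = 3.6606
EBC = 3.6606·1.97

7.2115 EBC


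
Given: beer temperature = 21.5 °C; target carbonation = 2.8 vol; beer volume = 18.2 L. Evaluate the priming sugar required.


residual = 14.695·(0.01821 + 0.09011·e^(−0.04·T));  sugar = (target − residual)·4.0·V
residual = 14.695·(0.01821 + 0.09011·e^(−0.04·21.5)) = 0.8279
sugar = (2.8 − 0.8279)·4.0·18.2

143.5665 g


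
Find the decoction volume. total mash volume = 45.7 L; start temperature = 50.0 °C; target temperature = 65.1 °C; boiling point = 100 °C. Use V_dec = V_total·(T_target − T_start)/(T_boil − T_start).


V_dec = 45.7·(65.1 − 50.0)/(100 − 50.0)

13.8014 L


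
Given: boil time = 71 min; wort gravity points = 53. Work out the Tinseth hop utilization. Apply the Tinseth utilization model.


U = 1.65·0.000125^(GP/1000) · (1 − e^(−0.04·t))/4.15
bigness = 1.65·0.000125^(53/1000) = 1.0248
boil_factor = (1 − e^(−0.04·71))/4.15 = 0.2269
U = 1.0248 · 0.2269

0.2325


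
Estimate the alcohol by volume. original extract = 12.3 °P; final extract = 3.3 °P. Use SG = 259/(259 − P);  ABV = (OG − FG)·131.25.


OG = 259/(259 − 12.3) = 1.0499
FG = 259/(259 − 3.3) = 1.0129
ABV = (1.0499 − 1.0129)·131.25

4.8500 % ABV


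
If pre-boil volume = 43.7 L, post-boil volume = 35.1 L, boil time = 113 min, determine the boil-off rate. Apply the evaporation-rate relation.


rate = (V_pre − V_post) / (t_min/60)
rate = (43.7 − 35.1) / (113/60)

4.5664 L/hr


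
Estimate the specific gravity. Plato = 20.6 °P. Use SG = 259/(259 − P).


SG = 259/(259 − 20.6)

1.0864


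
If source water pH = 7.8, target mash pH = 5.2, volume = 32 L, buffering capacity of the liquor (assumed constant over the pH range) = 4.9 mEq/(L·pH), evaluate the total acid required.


acid = buffering capacity · (pH_source − pH_target) · V
acid = 4.9 · (7.8 − 5.2) · 32

407.6800 mEq


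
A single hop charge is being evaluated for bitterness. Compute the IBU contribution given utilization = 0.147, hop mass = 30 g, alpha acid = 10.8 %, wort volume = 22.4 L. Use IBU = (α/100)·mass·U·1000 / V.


IBU = (10.8/100)·30·0.147·1000 / 22.4

21.2625 IBU


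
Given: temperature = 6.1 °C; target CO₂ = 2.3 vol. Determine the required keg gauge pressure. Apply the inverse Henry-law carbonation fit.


psi = vols/(0.01821 + 0.09011·e^(−0.04·T)) − 14.695
psi = 2.3/(0.01821 + 0.09011·e^(−0.04·6.1)) − 14.695

11.2030 psi


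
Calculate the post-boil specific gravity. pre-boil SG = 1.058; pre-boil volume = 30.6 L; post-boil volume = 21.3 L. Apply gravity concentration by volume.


SG_post = 1 + (SG_pre − 1)·V_pre/V_post
pts_pre = (1.058 − 1)·1000 = 58.0000
pts_post = 58.0000·30.6/21.3 = 83.3239
SG_post = 1 + 83.3239/1000

1.0833


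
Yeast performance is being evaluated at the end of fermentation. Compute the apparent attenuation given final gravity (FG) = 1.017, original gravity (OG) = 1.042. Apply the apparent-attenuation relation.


AA = (OG − FG)/(OG − 1) · 100
AA = (1.042 − 1.017)/(1.042 − 1) · 100

59.5238 %


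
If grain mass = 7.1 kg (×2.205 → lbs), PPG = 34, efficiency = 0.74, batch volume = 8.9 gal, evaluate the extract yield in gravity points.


points = lbs × PPG × eff / vol
lbs = 7.1 × 2.205 = 15.6555
points = 15.6555 × 34 × 0.74 / 8.9

44.2576 points


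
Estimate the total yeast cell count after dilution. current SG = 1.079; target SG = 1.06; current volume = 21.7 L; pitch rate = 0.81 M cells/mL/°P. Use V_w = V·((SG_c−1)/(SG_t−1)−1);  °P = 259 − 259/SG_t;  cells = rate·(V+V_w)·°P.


V_w = 21.7·((1.079−1)/(1.06−1)−1) = 6.8717
V_final = 21.7 + 6.8717 = 28.5717
°P = 259 − 259/1.06 = 14.6604
cells = 0.81·28.5717·14.6604

339.2858 billion cells


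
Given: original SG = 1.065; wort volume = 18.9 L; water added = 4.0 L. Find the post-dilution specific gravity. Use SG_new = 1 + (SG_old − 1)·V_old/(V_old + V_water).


pts = (1.065 − 1)·1000·18.9/(18.9 + 4.0) = 53.6463
SG_new = 1 + 53.6463/1000

1.0536


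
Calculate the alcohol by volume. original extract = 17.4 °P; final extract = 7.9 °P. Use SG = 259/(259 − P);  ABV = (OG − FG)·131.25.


OG = 259/(259 − 17.4) = 1.0720
FG = 259/(259 − 7.9) = 1.0315
ABV = (1.0720 − 1.0315)·131.25

5.3233 % ABV


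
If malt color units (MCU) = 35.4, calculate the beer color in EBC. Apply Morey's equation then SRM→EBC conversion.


SRM = 1.4922·MCU^0.6859;  EBC = SRM·1.97
SRM = 1.4922·35.4^0.6859 = 17.2301
EBC = 17.2301·1.97

33.9433 EBC


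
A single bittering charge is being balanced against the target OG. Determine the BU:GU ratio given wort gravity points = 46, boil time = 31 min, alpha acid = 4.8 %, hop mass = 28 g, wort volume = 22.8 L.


U = 1.65·0.000125^(GP/1000)·(1−e^(−0.04t))/4.15;  IBU = (α/100)·m·U·1000/V;  BU:GU = IBU/GP
U = 1.65·0.000125^(46/1000)·(1−e^(−0.04·31))/4.15 = 0.1869
IBU = (4.8/100)·28·0.1869·1000/22.8 = 11.0152
BU:GU = 11.0152/46

0.2395


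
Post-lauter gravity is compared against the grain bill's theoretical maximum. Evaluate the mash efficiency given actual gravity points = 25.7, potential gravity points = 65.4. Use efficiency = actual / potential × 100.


efficiency = 25.7 / 65.4 × 100

39.2966 %


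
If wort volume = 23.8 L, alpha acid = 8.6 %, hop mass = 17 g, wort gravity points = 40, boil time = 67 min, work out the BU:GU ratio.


U = 1.65·0.000125^(GP/1000)·(1−e^(−0.04t))/4.15;  IBU = (α/100)·m·U·1000/V;  BU:GU = IBU/GP
U = 1.65·0.000125^(40/1000)·(1−e^(−0.04·67))/4.15 = 0.2585
IBU = (8.6/100)·17·0.2585·1000/23.8 = 15.8795
BU:GU = 15.8795/40

0.3970


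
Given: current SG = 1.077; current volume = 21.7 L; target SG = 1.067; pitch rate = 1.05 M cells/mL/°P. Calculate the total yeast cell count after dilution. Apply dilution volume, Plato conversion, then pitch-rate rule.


V_w = V·((SG_c−1)/(SG_t−1)−1);  °P = 259 − 259/SG_t;  cells = rate·(V+V_w)·°P
V_w = 21.7·((1.077−1)/(1.067−1)−1) = 3.2388
V_final = 21.7 + 3.2388 = 24.9388
°P = 259 − 259/1.067 = 16.2634
cells = 1.05·24.9388·16.2634

425.8681 billion cells


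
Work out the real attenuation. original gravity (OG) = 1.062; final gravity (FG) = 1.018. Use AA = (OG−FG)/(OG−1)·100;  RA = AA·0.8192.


AA = (1.062 − 1.018)/(1.062 − 1)·100 = 70.9677
RA = 70.9677·0.8192

58.1368 %


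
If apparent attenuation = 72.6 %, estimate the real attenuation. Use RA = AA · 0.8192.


RA = 72.6 · 0.8192

59.4739 %


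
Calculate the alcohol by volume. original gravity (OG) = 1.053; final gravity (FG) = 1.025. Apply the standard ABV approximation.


ABV = (OG − FG) · 131.25
ABV = (1.053 − 1.025) · 131.25

3.6750 % ABV


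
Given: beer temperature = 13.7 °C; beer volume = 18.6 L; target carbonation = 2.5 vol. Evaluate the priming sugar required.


residual = 14.695·(0.01821 + 0.09011·e^(−0.04·T));  sugar = (target − residual)·4.0·V
residual = 14.695·(0.01821 + 0.09011·e^(−0.04·13.7)) = 1.0331
sugar = (2.5 − 1.0331)·4.0·18.6

109.1371 g


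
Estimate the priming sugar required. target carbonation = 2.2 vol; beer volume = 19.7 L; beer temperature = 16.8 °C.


residual = 14.695·(0.01821 + 0.09011·e^(−0.04·T));  sugar = (target − residual)·4.0·V
residual = 14.695·(0.01821 + 0.09011·e^(−0.04·16.8)) = 0.9438
sugar = (2.2 − 0.9438)·4.0·19.7

98.9862 g


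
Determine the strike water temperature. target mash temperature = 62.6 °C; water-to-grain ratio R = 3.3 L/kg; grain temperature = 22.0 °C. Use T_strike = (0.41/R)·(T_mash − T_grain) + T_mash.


T_strike = (0.41/3.3)·(62.6 − 22.0) + 62.6

67.6442 °C


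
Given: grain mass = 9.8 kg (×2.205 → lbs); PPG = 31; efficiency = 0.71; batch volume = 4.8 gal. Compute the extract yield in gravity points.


points = lbs × PPG × eff / vol
lbs = 9.8 × 2.205 = 21.6090
points = 21.6090 × 31 × 0.71 / 4.8

99.0863 points


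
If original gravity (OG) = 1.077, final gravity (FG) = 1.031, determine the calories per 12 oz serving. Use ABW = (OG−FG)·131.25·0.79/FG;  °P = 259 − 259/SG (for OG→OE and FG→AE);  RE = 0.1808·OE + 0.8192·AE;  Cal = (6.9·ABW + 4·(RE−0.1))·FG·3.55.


ABW = (1.077 − 1.031)·131.25·0.79/1.031 = 4.6262
OE = 259 − 259/1.077 = 18.5172 °P
AE = 259 − 259/1.031 = 7.7876 °P
RE = 0.1808·18.5172 + 0.8192·7.7876 = 9.7275 °P
Cal = (6.9·4.6262 + 4·(9.7275−0.1))·1.031·3.55

257.7804 kcal


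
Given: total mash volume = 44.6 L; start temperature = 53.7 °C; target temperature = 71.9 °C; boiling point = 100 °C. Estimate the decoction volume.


V_dec = V_total·(T_target − T_start)/(T_boil − T_start)
V_dec = 44.6·(71.9 − 53.7)/(100 − 53.7)

17.5317 L


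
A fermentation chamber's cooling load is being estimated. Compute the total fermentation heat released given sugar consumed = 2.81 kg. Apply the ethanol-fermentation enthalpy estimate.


Q = m_sugar · 590 kJ/kg
Q = 2.81 · 590

1657.9000 kJ


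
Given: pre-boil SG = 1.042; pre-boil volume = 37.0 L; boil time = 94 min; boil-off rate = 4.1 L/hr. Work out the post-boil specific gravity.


V_post = V_pre − rate·(t/60);  SG_post = 1 + (SG_pre−1)·V_pre/V_post
V_post = 37.0 − 4.1·(94/60) = 30.5767
SG_post = 1 + (1.042 − 1)·37.0/30.5767

1.0508


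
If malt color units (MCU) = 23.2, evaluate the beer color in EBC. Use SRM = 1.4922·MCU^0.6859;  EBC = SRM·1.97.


SRM = 1.4922·23.2^0.6859 = 12.8948
EBC = 12.8948·1.97

25.4028 EBC


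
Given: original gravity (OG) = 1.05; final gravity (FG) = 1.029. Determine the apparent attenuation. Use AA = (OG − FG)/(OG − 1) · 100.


AA = (1.05 − 1.029)/(1.05 − 1) · 100

42.0000 %


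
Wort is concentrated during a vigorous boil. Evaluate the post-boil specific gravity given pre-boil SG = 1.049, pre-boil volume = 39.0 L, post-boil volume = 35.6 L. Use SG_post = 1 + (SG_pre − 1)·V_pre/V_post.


pts_pre = (1.049 − 1)·1000 = 49.0000
pts_post = 49.0000·39.0/35.6 = 53.6798
SG_post = 1 + 53.6798/1000

1.0537


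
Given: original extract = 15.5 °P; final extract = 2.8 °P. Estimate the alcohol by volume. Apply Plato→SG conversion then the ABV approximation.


SG = 259/(259 − P);  ABV = (OG − FG)·131.25
OG = 259/(259 − 15.5) = 1.0637
FG = 259/(259 − 2.8) = 1.0109
ABV = (1.0637 − 1.0109)·131.25

6.9203 % ABV


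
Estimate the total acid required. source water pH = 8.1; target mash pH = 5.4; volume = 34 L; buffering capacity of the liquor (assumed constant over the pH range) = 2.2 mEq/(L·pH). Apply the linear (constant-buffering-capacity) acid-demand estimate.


acid = buffering capacity · (pH_source − pH_target) · V
acid = 2.2 · (8.1 − 5.4) · 34

201.9600 mEq


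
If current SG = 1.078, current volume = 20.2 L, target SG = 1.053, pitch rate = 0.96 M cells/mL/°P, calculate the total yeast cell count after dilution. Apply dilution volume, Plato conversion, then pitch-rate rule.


V_w = V·((SG_c−1)/(SG_t−1)−1);  °P = 259 − 259/SG_t;  cells = rate·(V+V_w)·°P
V_w = 20.2·((1.078−1)/(1.053−1)−1) = 9.5283
V_final = 20.2 + 9.5283 = 29.7283
°P = 259 − 259/1.053 = 13.0361
cells = 0.96·29.7283·13.0361

372.0391 billion cells


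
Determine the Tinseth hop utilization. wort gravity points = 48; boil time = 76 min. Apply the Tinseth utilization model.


U = 1.65·0.000125^(GP/1000) · (1 − e^(−0.04·t))/4.15
bigness = 1.65·0.000125^(48/1000) = 1.0719
boil_factor = (1 − e^(−0.04·76))/4.15 = 0.2294
U = 1.0719 · 0.2294

0.2459


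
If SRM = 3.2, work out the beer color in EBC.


EBC = SRM · 1.97
EBC = 3.2 · 1.97

6.3040 EBC


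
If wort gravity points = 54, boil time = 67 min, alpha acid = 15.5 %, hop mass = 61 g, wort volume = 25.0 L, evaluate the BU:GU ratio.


U = 1.65·0.000125^(GP/1000)·(1−e^(−0.04t))/4.15;  IBU = (α/100)·m·U·1000/V;  BU:GU = IBU/GP
U = 1.65·0.000125^(54/1000)·(1−e^(−0.04·67))/4.15 = 0.2279
IBU = (15.5/100)·61·0.2279·1000/25.0 = 86.2073
BU:GU = 86.2073/54

1.5964


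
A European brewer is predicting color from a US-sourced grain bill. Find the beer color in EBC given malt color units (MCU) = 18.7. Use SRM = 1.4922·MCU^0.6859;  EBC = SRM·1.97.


SRM = 1.4922·18.7^0.6859 = 11.1220
EBC = 11.1220·1.97

21.9104 EBC


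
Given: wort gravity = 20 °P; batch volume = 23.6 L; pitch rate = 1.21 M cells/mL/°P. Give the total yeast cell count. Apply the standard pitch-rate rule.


cells (billions) = rate · V_L · °P
cells = 1.21 · 23.6 · 20

571.1200 billion cells


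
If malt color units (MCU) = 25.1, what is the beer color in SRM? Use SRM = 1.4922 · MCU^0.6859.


SRM = 1.4922 · 25.1^0.6859

13.6102 SRM


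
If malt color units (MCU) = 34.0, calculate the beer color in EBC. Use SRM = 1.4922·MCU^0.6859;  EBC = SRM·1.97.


SRM = 1.4922·34.0^0.6859 = 16.7598
EBC = 16.7598·1.97

33.0168 EBC


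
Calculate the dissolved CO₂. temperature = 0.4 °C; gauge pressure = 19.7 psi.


vols = (P + 14.695)·(0.01821 + 0.09011·e^(−0.04·T))
vols = (19.7 + 14.695)·(0.01821 + 0.09011·e^(−0.04·0.4))

3.6765 volumes


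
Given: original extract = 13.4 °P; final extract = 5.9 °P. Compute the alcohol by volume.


SG = 259/(259 − P);  ABV = (OG − FG)·131.25
OG = 259/(259 − 13.4) = 1.0546
FG = 259/(259 − 5.9) = 1.0233
ABV = (1.0546 − 1.0233)·131.25

4.1015 % ABV


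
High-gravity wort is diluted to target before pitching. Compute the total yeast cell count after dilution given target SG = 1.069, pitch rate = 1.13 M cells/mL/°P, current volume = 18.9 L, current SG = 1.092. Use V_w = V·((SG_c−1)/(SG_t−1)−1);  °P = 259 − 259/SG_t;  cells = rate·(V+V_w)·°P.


V_w = 18.9·((1.092−1)/(1.069−1)−1) = 6.3000
V_final = 18.9 + 6.3000 = 25.2000
°P = 259 − 259/1.069 = 16.7175
cells = 1.13·25.2000·16.7175

476.0473 billion cells


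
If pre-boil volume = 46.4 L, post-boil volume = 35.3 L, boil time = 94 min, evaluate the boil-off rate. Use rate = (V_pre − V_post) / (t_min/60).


rate = (46.4 − 35.3) / (94/60)

7.0851 L/hr


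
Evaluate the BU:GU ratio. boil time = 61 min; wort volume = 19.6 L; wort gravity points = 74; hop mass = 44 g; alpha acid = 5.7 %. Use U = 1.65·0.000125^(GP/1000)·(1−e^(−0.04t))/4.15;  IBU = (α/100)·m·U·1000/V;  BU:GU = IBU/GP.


U = 1.65·0.000125^(74/1000)·(1−e^(−0.04·61))/4.15 = 0.1866
IBU = (5.7/100)·44·0.1866·1000/19.6 = 23.8821
BU:GU = 23.8821/74

0.3227


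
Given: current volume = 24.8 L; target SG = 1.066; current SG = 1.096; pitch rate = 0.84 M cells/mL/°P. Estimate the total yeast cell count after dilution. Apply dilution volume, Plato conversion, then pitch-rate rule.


V_w = V·((SG_c−1)/(SG_t−1)−1);  °P = 259 − 259/SG_t;  cells = rate·(V+V_w)·°P
V_w = 24.8·((1.096−1)/(1.066−1)−1) = 11.2727
V_final = 24.8 + 11.2727 = 36.0727
°P = 259 − 259/1.066 = 16.0356
cells = 0.84·36.0727·16.0356

485.8976 billion cells


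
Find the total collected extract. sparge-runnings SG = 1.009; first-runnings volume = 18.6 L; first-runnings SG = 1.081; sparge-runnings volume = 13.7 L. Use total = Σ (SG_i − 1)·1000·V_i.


first = (1.081 − 1)·1000·18.6 = 1506.6000
sparge = (1.009 − 1)·1000·13.7 = 123.3000
total = 1506.6000 + 123.3000

1629.9000 gravity·L


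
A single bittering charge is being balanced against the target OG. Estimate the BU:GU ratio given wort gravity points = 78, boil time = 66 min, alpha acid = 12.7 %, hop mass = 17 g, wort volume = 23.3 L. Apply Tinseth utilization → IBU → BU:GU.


U = 1.65·0.000125^(GP/1000)·(1−e^(−0.04t))/4.15;  IBU = (α/100)·m·U·1000/V;  BU:GU = IBU/GP
U = 1.65·0.000125^(78/1000)·(1−e^(−0.04·66))/4.15 = 0.1832
IBU = (12.7/100)·17·0.1832·1000/23.3 = 16.9722
BU:GU = 16.9722/78

0.2176


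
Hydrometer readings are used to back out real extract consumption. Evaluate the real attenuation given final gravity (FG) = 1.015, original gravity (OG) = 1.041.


AA = (OG−FG)/(OG−1)·100;  RA = AA·0.8192
AA = (1.041 − 1.015)/(1.041 − 1)·100 = 63.4146
RA = 63.4146·0.8192

51.9493 %


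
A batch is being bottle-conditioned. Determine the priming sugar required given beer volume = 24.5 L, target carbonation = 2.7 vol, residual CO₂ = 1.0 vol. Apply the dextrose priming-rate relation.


sugar = (target − residual)·4.0·V
sugar = (2.7 − 1.0)·4.0·24.5

166.6000 g


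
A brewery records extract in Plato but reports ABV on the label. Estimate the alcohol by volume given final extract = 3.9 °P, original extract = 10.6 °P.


SG = 259/(259 − P);  ABV = (OG − FG)·131.25
OG = 259/(259 − 10.6) = 1.0427
FG = 259/(259 − 3.9) = 1.0153
ABV = (1.0427 − 1.0153)·131.25

3.5943 % ABV


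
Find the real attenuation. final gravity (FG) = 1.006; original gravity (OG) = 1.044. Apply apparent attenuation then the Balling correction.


AA = (OG−FG)/(OG−1)·100;  RA = AA·0.8192
AA = (1.044 − 1.006)/(1.044 − 1)·100 = 86.3636
RA = 86.3636·0.8192

70.7491 %


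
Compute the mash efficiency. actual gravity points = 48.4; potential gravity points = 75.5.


efficiency = actual / potential × 100
efficiency = 48.4 / 75.5 × 100

64.1060 %


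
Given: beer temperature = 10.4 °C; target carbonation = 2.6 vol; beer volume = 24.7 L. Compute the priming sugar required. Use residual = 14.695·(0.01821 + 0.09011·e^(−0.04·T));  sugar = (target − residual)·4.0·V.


residual = 14.695·(0.01821 + 0.09011·e^(−0.04·10.4)) = 1.1411
sugar = (2.6 − 1.1411)·4.0·24.7

144.1371 g


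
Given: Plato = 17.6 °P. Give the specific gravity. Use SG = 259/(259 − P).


SG = 259/(259 − 17.6)

1.0729


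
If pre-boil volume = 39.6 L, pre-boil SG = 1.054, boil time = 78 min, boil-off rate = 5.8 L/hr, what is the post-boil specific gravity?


V_post = V_pre − rate·(t/60);  SG_post = 1 + (SG_pre−1)·V_pre/V_post
V_post = 39.6 − 5.8·(78/60) = 32.0600
SG_post = 1 + (1.054 − 1)·39.6/32.0600

1.0667


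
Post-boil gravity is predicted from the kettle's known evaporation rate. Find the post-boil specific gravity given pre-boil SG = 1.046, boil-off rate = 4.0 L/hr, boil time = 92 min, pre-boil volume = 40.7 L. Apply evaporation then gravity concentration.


V_post = V_pre − rate·(t/60);  SG_post = 1 + (SG_pre−1)·V_pre/V_post
V_post = 40.7 − 4.0·(92/60) = 34.5667
SG_post = 1 + (1.046 − 1)·40.7/34.5667

1.0542


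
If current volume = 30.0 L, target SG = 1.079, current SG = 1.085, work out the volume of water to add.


V_water = V·((SG_curr − 1)/(SG_target − 1) − 1)
V_water = 30.0·((1.085 − 1)/(1.079 − 1) − 1)

2.2785 L


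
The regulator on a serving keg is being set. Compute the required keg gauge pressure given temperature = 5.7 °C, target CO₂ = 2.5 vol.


psi = vols/(0.01821 + 0.09011·e^(−0.04·T)) − 14.695
psi = 2.5/(0.01821 + 0.09011·e^(−0.04·5.7)) − 14.695

13.0986 psi


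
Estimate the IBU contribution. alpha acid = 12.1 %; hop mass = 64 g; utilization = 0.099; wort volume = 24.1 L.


IBU = (α/100)·mass·U·1000 / V
IBU = (12.1/100)·64·0.099·1000 / 24.1

31.8115 IBU


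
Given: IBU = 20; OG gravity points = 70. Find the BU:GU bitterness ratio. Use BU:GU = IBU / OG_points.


BU:GU = 20 / 70

0.2857


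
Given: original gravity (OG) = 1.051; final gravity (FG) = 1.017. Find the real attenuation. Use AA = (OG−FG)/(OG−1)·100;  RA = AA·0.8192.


AA = (1.051 − 1.017)/(1.051 − 1)·100 = 66.6667
RA = 66.6667·0.8192

54.6133 %


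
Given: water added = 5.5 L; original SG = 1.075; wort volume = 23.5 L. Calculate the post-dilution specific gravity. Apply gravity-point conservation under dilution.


SG_new = 1 + (SG_old − 1)·V_old/(V_old + V_water)
pts = (1.075 − 1)·1000·23.5/(23.5 + 5.5) = 60.7759
SG_new = 1 + 60.7759/1000

1.0608


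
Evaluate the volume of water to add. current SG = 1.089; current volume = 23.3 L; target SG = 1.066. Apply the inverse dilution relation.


V_water = V·((SG_curr − 1)/(SG_target − 1) − 1)
V_water = 23.3·((1.089 − 1)/(1.066 − 1) − 1)

8.1197 L


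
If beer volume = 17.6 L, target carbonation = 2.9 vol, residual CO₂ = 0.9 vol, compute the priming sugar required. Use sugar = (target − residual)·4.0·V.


sugar = (2.9 − 0.9)·4.0·17.6

140.8000 g


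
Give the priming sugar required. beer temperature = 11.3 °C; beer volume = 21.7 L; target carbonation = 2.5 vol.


residual = 14.695·(0.01821 + 0.09011·e^(−0.04·T));  sugar = (target − residual)·4.0·V
residual = 14.695·(0.01821 + 0.09011·e^(−0.04·11.3)) = 1.1102
sugar = (2.5 − 1.1102)·4.0·21.7

120.6316 g


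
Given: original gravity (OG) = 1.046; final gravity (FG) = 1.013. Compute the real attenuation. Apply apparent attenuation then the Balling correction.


AA = (OG−FG)/(OG−1)·100;  RA = AA·0.8192
AA = (1.046 − 1.013)/(1.046 − 1)·100 = 71.7391
RA = 71.7391·0.8192

58.7687 %


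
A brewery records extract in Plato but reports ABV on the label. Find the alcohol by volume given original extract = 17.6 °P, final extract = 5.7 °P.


SG = 259/(259 − P);  ABV = (OG − FG)·131.25
OG = 259/(259 − 17.6) = 1.0729
FG = 259/(259 − 5.7) = 1.0225
ABV = (1.0729 − 1.0225)·131.25

6.6157 % ABV


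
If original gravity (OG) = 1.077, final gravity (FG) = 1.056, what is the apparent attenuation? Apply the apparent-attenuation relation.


AA = (OG − FG)/(OG − 1) · 100
AA = (1.077 − 1.056)/(1.077 − 1) · 100

27.2727 %


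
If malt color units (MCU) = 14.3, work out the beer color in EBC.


SRM = 1.4922·MCU^0.6859;  EBC = SRM·1.97
SRM = 1.4922·14.3^0.6859 = 9.2528
EBC = 9.2528·1.97

18.2280 EBC


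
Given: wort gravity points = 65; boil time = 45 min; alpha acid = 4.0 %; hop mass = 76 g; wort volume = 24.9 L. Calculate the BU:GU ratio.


U = 1.65·0.000125^(GP/1000)·(1−e^(−0.04t))/4.15;  IBU = (α/100)·m·U·1000/V;  BU:GU = IBU/GP
U = 1.65·0.000125^(65/1000)·(1−e^(−0.04·45))/4.15 = 0.1850
IBU = (4.0/100)·76·0.1850·1000/24.9 = 22.5912
BU:GU = 22.5912/65

0.3476


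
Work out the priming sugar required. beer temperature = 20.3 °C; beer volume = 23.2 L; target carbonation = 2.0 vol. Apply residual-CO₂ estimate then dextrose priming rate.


residual = 14.695·(0.01821 + 0.09011·e^(−0.04·T));  sugar = (target − residual)·4.0·V
residual = 14.695·(0.01821 + 0.09011·e^(−0.04·20.3)) = 0.8555
sugar = (2.0 − 0.8555)·4.0·23.2

106.2110 g


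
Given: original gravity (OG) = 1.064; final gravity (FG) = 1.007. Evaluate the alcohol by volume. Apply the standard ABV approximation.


ABV = (OG − FG) · 131.25
ABV = (1.064 − 1.007) · 131.25

7.4813 % ABV


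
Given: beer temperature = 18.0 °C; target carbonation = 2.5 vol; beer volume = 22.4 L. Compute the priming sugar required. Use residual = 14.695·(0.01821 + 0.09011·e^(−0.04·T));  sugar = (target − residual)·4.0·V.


residual = 14.695·(0.01821 + 0.09011·e^(−0.04·18.0)) = 0.9121
sugar = (2.5 − 0.9121)·4.0·22.4

142.2725 g


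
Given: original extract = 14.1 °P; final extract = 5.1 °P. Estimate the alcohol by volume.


SG = 259/(259 − P);  ABV = (OG − FG)·131.25
OG = 259/(259 − 14.1) = 1.0576
FG = 259/(259 − 5.1) = 1.0201
ABV = (1.0576 − 1.0201)·131.25

4.9203 % ABV


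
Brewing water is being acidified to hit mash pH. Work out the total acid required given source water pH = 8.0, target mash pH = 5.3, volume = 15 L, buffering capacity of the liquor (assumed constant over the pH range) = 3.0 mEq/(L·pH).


acid = buffering capacity · (pH_source − pH_target) · V
acid = 3.0 · (8.0 − 5.3) · 15

121.5000 mEq


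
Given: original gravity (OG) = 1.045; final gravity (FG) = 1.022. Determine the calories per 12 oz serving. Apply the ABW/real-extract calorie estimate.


ABW = (OG−FG)·131.25·0.79/FG;  °P = 259 − 259/SG (for OG→OE and FG→AE);  RE = 0.1808·OE + 0.8192·AE;  Cal = (6.9·ABW + 4·(RE−0.1))·FG·3.55
ABW = (1.045 − 1.022)·131.25·0.79/1.022 = 2.3335
OE = 259 − 259/1.045 = 11.1531 °P
AE = 259 − 259/1.022 = 5.5753 °P
RE = 0.1808·11.1531 + 0.8192·5.5753 = 6.5838 °P
Cal = (6.9·2.3335 + 4·(6.5838−0.1))·1.022·3.55

152.5115 kcal


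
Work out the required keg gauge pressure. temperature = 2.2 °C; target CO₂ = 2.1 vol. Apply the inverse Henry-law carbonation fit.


psi = vols/(0.01821 + 0.09011·e^(−0.04·T)) − 14.695
psi = 2.1/(0.01821 + 0.09011·e^(−0.04·2.2)) − 14.695

6.1530 psi


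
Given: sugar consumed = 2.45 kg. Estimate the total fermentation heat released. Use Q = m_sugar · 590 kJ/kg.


Q = 2.45 · 590

1445.5000 kJ


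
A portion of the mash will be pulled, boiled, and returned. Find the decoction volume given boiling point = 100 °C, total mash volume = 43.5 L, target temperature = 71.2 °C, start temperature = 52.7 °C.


V_dec = V_total·(T_target − T_start)/(T_boil − T_start)
V_dec = 43.5·(71.2 − 52.7)/(100 − 52.7)

17.0137 L


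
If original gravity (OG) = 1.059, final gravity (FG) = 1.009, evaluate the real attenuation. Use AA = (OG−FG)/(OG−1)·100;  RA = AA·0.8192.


AA = (1.059 − 1.009)/(1.059 − 1)·100 = 84.7458
RA = 84.7458·0.8192

69.4237 %


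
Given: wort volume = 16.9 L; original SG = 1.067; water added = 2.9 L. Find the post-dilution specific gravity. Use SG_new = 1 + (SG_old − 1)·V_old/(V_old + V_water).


pts = (1.067 − 1)·1000·16.9/(16.9 + 2.9) = 57.1869
SG_new = 1 + 57.1869/1000

1.0572


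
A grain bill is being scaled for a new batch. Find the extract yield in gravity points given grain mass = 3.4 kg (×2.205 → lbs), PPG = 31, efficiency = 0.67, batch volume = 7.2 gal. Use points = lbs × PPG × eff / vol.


lbs = 3.4 × 2.205 = 7.4970
points = 7.4970 × 31 × 0.67 / 7.2

21.6268 points


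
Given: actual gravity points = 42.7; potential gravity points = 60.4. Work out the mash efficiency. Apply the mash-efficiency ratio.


efficiency = actual / potential × 100
efficiency = 42.7 / 60.4 × 100

70.6954 %
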